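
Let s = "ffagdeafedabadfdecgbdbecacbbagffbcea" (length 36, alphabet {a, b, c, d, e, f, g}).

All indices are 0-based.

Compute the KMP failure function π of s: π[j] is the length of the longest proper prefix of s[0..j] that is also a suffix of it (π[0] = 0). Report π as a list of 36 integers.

[0, 1, 0, 0, 0, 0, 0, 1, 0, 0, 0, 0, 0, 0, 1, 0, 0, 0, 0, 0, 0, 0, 0, 0, 0, 0, 0, 0, 0, 0, 1, 2, 0, 0, 0, 0]

π[0] = 0
j=1 s[j]='f': π[1]=1 (border 'f')
j=2 s[j]='a': k: 1→0; π[2]=0 (border '')
j=3 s[j]='g': π[3]=0 (border '')
j=4 s[j]='d': π[4]=0 (border '')
j=5 s[j]='e': π[5]=0 (border '')
j=6 s[j]='a': π[6]=0 (border '')
j=7 s[j]='f': π[7]=1 (border 'f')
j=8 s[j]='e': k: 1→0; π[8]=0 (border '')
j=9 s[j]='d': π[9]=0 (border '')
j=10 s[j]='a': π[10]=0 (border '')
j=11 s[j]='b': π[11]=0 (border '')
j=12 s[j]='a': π[12]=0 (border '')
j=13 s[j]='d': π[13]=0 (border '')
j=14 s[j]='f': π[14]=1 (border 'f')
j=15 s[j]='d': k: 1→0; π[15]=0 (border '')
j=16 s[j]='e': π[16]=0 (border '')
j=17 s[j]='c': π[17]=0 (border '')
j=18 s[j]='g': π[18]=0 (border '')
j=19 s[j]='b': π[19]=0 (border '')
j=20 s[j]='d': π[20]=0 (border '')
j=21 s[j]='b': π[21]=0 (border '')
j=22 s[j]='e': π[22]=0 (border '')
j=23 s[j]='c': π[23]=0 (border '')
j=24 s[j]='a': π[24]=0 (border '')
j=25 s[j]='c': π[25]=0 (border '')
j=26 s[j]='b': π[26]=0 (border '')
j=27 s[j]='b': π[27]=0 (border '')
j=28 s[j]='a': π[28]=0 (border '')
j=29 s[j]='g': π[29]=0 (border '')
j=30 s[j]='f': π[30]=1 (border 'f')
j=31 s[j]='f': π[31]=2 (border 'ff')
j=32 s[j]='b': k: 2→1→0; π[32]=0 (border '')
j=33 s[j]='c': π[33]=0 (border '')
j=34 s[j]='e': π[34]=0 (border '')
j=35 s[j]='a': π[35]=0 (border '')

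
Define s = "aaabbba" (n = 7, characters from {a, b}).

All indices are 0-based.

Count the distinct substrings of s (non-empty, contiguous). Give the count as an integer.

21

sorted suffixes:
  #0 SA[0]=6  'a'
  #1 SA[1]=0  'aaabbba'
  #2 SA[2]=1  'aabbba'
  #3 SA[3]=2  'abbba'
  #4 SA[4]=5  'ba'
  #5 SA[5]=4  'bba'
  #6 SA[6]=3  'bbba'

SA = [6, 0, 1, 2, 5, 4, 3]
[i] adj suffixes → lcp
  [1] 6/0 → 1 ('a')
  [2] 0/1 → 2 ('aa')
  [3] 1/2 → 1 ('a')
  [4] 2/5 → 0 ('')
  [5] 5/4 → 1 ('b')
  [6] 4/3 → 2 ('bb')

n(n+1)/2 = 7·8/2 = 28
Σ LCP = 0 + 1 + 2 + 1 + 0 + 1 + 2 = 7
distinct = 28 − 7 = 21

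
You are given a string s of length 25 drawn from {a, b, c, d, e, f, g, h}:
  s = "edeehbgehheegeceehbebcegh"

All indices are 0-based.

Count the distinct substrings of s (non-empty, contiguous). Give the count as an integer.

295

sorted suffixes:
  #0 SA[0]=20  'bcegh'
  #1 SA[1]=18  'bebcegh'
  #2 SA[2]=5  'bgehheegeceehbebcegh'
  #3 SA[3]=14  'ceehbebcegh'
  #4 SA[4]=21  'cegh'
  #5 SA[5]=1  'deehbgehheegeceehbebcegh'
  #6 SA[6]=19  'ebcegh'
  #7 SA[7]=13  'eceehbebcegh'
  #8 SA[8]=0  'edeehbgehheegeceehbebcegh'
  #9 SA[9]=10  'eegeceehbebcegh'
  #10 SA[10]=15  'eehbebcegh'
  #11 SA[11]=2  'eehbgehheegeceehbebcegh'
  #12 SA[12]=11  'egeceehbebcegh'
  #13 SA[13]=22  'egh'
  #14 SA[14]=16  'ehbebcegh'
  #15 SA[15]=3  'ehbgehheegeceehbebcegh'
  #16 SA[16]=7  'ehheegeceehbebcegh'
  #17 SA[17]=12  'geceehbebcegh'
  #18 SA[18]=6  'gehheegeceehbebcegh'
  #19 SA[19]=23  'gh'
  #20 SA[20]=24  'h'
  #21 SA[21]=17  'hbebcegh'
  #22 SA[22]=4  'hbgehheegeceehbebcegh'
  #23 SA[23]=9  'heegeceehbebcegh'
  #24 SA[24]=8  'hheegeceehbebcegh'

SA = [20, 18, 5, 14, 21, 1, 19, 13, 0, 10, 15, 2, 11, 22, 16, 3, 7, 12, 6, 23, 24, 17, 4, 9, 8]
[i] adj suffixes → lcp
  [1] 20/18 → 1 ('b')
  [2] 18/5 → 1 ('b')
  [3] 5/14 → 0 ('')
  [4] 14/21 → 2 ('ce')
  [5] 21/1 → 0 ('')
  [6] 1/19 → 0 ('')
  [7] 19/13 → 1 ('e')
  [8] 13/0 → 1 ('e')
  [9] 0/10 → 1 ('e')
  [10] 10/15 → 2 ('ee')
  [11] 15/2 → 4 ('eehb')
  [12] 2/11 → 1 ('e')
  [13] 11/22 → 2 ('eg')
  [14] 22/16 → 1 ('e')
  [15] 16/3 → 3 ('ehb')
  [16] 3/7 → 2 ('eh')
  [17] 7/12 → 0 ('')
  [18] 12/6 → 2 ('ge')
  [19] 6/23 → 1 ('g')
  [20] 23/24 → 0 ('')
  [21] 24/17 → 1 ('h')
  [22] 17/4 → 2 ('hb')
  [23] 4/9 → 1 ('h')
  [24] 9/8 → 1 ('h')

n(n+1)/2 = 25·26/2 = 325
Σ LCP = 0 + 1 + 1 + 0 + 2 + 0 + 0 + 1 + 1 + 1 + 2 + 4 + 1 + 2 + 1 + 3 + 2 + 0 + 2 + 1 + 0 + 1 + 2 + 1 + 1 = 30
distinct = 325 − 30 = 295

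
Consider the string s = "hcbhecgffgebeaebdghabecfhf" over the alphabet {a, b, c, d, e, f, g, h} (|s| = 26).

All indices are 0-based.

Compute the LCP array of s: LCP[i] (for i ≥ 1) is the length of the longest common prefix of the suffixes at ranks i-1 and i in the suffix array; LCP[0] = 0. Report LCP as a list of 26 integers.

[0, 1, 0, 1, 2, 1, 0, 1, 1, 0, 0, 1, 2, 1, 2, 0, 1, 1, 1, 0, 1, 1, 0, 1, 1, 1]

rank→(start, suffix):
  0 → (19, 'abecfhf')
  1 → (13, 'aebdghabecfhf')
  2 → (15, 'bdghabecfhf')
  3 → (11, 'beaebdghabecfhf')
  4 → (20, 'becfhf')
  5 → (2, 'bhecgffgebeaebdghabecfhf')
  6 → (1, 'cbhecgffgebeaebdghabecfhf')
  7 → (22, 'cfhf')
  8 → (5, 'cgffgebeaebdghabecfhf')
  9 → (16, 'dghabecfhf')
  10 → (12, 'eaebdghabecfhf')
  11 → (14, 'ebdghabecfhf')
  12 → (10, 'ebeaebdghabecfhf')
  13 → (21, 'ecfhf')
  14 → (4, 'ecgffgebeaebdghabecfhf')
  15 → (25, 'f')
  16 → (7, 'ffgebeaebdghabecfhf')
  17 → (8, 'fgebeaebdghabecfhf')
  18 → (23, 'fhf')
  19 → (9, 'gebeaebdghabecfhf')
  20 → (6, 'gffgebeaebdghabecfhf')
  21 → (17, 'ghabecfhf')
  22 → (18, 'habecfhf')
  23 → (0, 'hcbhecgffgebeaebdghabecfhf')
  24 → (3, 'hecgffgebeaebdghabecfhf')
  25 → (24, 'hf')

SA = [19, 13, 15, 11, 20, 2, 1, 22, 5, 16, 12, 14, 10, 21, 4, 25, 7, 8, 23, 9, 6, 17, 18, 0, 3, 24]
[i] adj suffixes → lcp
  [1] 19/13 → 1 ('a')
  [2] 13/15 → 0 ('')
  [3] 15/11 → 1 ('b')
  [4] 11/20 → 2 ('be')
  [5] 20/2 → 1 ('b')
  [6] 2/1 → 0 ('')
  [7] 1/22 → 1 ('c')
  [8] 22/5 → 1 ('c')
  [9] 5/16 → 0 ('')
  [10] 16/12 → 0 ('')
  [11] 12/14 → 1 ('e')
  [12] 14/10 → 2 ('eb')
  [13] 10/21 → 1 ('e')
  [14] 21/4 → 2 ('ec')
  [15] 4/25 → 0 ('')
  [16] 25/7 → 1 ('f')
  [17] 7/8 → 1 ('f')
  [18] 8/23 → 1 ('f')
  [19] 23/9 → 0 ('')
  [20] 9/6 → 1 ('g')
  [21] 6/17 → 1 ('g')
  [22] 17/18 → 0 ('')
  [23] 18/0 → 1 ('h')
  [24] 0/3 → 1 ('h')
  [25] 3/24 → 1 ('h')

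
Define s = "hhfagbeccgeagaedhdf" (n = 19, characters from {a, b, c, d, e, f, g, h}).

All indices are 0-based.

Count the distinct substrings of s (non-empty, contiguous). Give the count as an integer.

178

sorted suffixes:
  #0 SA[0]=13  'aedhdf'
  #1 SA[1]=11  'agaedhdf'
  #2 SA[2]=3  'agbeccgeagaedhdf'
  #3 SA[3]=5  'beccgeagaedhdf'
  #4 SA[4]=7  'ccgeagaedhdf'
  #5 SA[5]=8  'cgeagaedhdf'
  #6 SA[6]=17  'df'
  #7 SA[7]=15  'dhdf'
  #8 SA[8]=10  'eagaedhdf'
  #9 SA[9]=6  'eccgeagaedhdf'
  #10 SA[10]=14  'edhdf'
  #11 SA[11]=18  'f'
  #12 SA[12]=2  'fagbeccgeagaedhdf'
  #13 SA[13]=12  'gaedhdf'
  #14 SA[14]=4  'gbeccgeagaedhdf'
  #15 SA[15]=9  'geagaedhdf'
  #16 SA[16]=16  'hdf'
  #17 SA[17]=1  'hfagbeccgeagaedhdf'
  #18 SA[18]=0  'hhfagbeccgeagaedhdf'

SA = [13, 11, 3, 5, 7, 8, 17, 15, 10, 6, 14, 18, 2, 12, 4, 9, 16, 1, 0]
i: (SA[i-1],SA[i]) lcp shared
  1: (13,11) 1 'a'
  2: (11,3) 2 'ag'
  3: (3,5) 0 ''
  4: (5,7) 0 ''
  5: (7,8) 1 'c'
  6: (8,17) 0 ''
  7: (17,15) 1 'd'
  8: (15,10) 0 ''
  9: (10,6) 1 'e'
  10: (6,14) 1 'e'
  11: (14,18) 0 ''
  12: (18,2) 1 'f'
  13: (2,12) 0 ''
  14: (12,4) 1 'g'
  15: (4,9) 1 'g'
  16: (9,16) 0 ''
  17: (16,1) 1 'h'
  18: (1,0) 1 'h'

n(n+1)/2 = 19·20/2 = 190
Σ LCP = 0 + 1 + 2 + 0 + 0 + 1 + 0 + 1 + 0 + 1 + 1 + 0 + 1 + 0 + 1 + 1 + 0 + 1 + 1 = 12
distinct = 190 − 12 = 178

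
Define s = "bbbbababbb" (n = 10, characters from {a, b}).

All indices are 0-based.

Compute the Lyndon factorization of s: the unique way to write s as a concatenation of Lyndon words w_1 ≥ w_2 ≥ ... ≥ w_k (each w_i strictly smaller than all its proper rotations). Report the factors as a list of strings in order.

["b", "b", "b", "b", "ababbb"]

emit factor 1: 'b' (i=0, period=1)
emit factor 2: 'b' (i=1, period=1)
emit factor 3: 'b' (i=2, period=1)
emit factor 4: 'b' (i=3, period=1)
emit factor 5: 'ababbb' (i=4, period=6)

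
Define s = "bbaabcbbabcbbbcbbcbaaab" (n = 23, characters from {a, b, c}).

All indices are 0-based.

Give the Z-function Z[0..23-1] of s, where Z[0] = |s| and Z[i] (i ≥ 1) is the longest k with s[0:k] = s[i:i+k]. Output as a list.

Z[0]=23
i=1: fresh scan; Z[1]=1 grow→box=[1,2)
i=2: fresh scan; Z[2]=0
i=3: fresh scan; Z[3]=0
i=4: fresh scan; Z[4]=1 grow→box=[4,5)
i=5: fresh scan; Z[5]=0
i=6: fresh scan; Z[6]=3 grow→box=[6,9)
i=7: min(r-i=2, Z[1]=1)=1; Z[7]=1
i=8: min(r-i=1, Z[2]=0)=0; Z[8]=0
i=9: fresh scan; Z[9]=1 grow→box=[9,10)
i=10: fresh scan; Z[10]=0
i=11: fresh scan; Z[11]=2 grow→box=[11,13)
i=12: min(r-i=1, Z[1]=1)=1; Z[12]=2 grow→box=[12,14)
i=13: min(r-i=1, Z[1]=1)=1; Z[13]=1
i=14: fresh scan; Z[14]=0
i=15: fresh scan; Z[15]=2 grow→box=[15,17)
i=16: min(r-i=1, Z[1]=1)=1; Z[16]=1
i=17: fresh scan; Z[17]=0
i=18: fresh scan; Z[18]=1 grow→box=[18,19)
i=19: fresh scan; Z[19]=0
i=20: fresh scan; Z[20]=0
i=21: fresh scan; Z[21]=0
i=22: fresh scan; Z[22]=1 grow→box=[22,23)

[23, 1, 0, 0, 1, 0, 3, 1, 0, 1, 0, 2, 2, 1, 0, 2, 1, 0, 1, 0, 0, 0, 1]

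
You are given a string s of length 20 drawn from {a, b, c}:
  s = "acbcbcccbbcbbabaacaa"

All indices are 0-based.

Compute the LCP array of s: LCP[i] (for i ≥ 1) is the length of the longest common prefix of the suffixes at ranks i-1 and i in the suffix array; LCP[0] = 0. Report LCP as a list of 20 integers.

[0, 1, 2, 1, 1, 2, 0, 2, 1, 2, 1, 3, 2, 0, 1, 3, 2, 3, 1, 2]

sorted suffixes:
  #0 SA[0]=19  'a'
  #1 SA[1]=18  'aa'
  #2 SA[2]=15  'aacaa'
  #3 SA[3]=13  'abaacaa'
  #4 SA[4]=16  'acaa'
  #5 SA[5]=0  'acbcbcccbbcbbabaacaa'
  #6 SA[6]=14  'baacaa'
  #7 SA[7]=12  'babaacaa'
  #8 SA[8]=11  'bbabaacaa'
  #9 SA[9]=8  'bbcbbabaacaa'
  #10 SA[10]=9  'bcbbabaacaa'
  #11 SA[11]=2  'bcbcccbbcbbabaacaa'
  #12 SA[12]=4  'bcccbbcbbabaacaa'
  #13 SA[13]=17  'caa'
  #14 SA[14]=10  'cbbabaacaa'
  #15 SA[15]=7  'cbbcbbabaacaa'
  #16 SA[16]=1  'cbcbcccbbcbbabaacaa'
  #17 SA[17]=3  'cbcccbbcbbabaacaa'
  #18 SA[18]=6  'ccbbcbbabaacaa'
  #19 SA[19]=5  'cccbbcbbabaacaa'

SA = [19, 18, 15, 13, 16, 0, 14, 12, 11, 8, 9, 2, 4, 17, 10, 7, 1, 3, 6, 5]
[i] adj suffixes → lcp
  [1] 19/18 → 1 ('a')
  [2] 18/15 → 2 ('aa')
  [3] 15/13 → 1 ('a')
  [4] 13/16 → 1 ('a')
  [5] 16/0 → 2 ('ac')
  [6] 0/14 → 0 ('')
  [7] 14/12 → 2 ('ba')
  [8] 12/11 → 1 ('b')
  [9] 11/8 → 2 ('bb')
  [10] 8/9 → 1 ('b')
  [11] 9/2 → 3 ('bcb')
  [12] 2/4 → 2 ('bc')
  [13] 4/17 → 0 ('')
  [14] 17/10 → 1 ('c')
  [15] 10/7 → 3 ('cbb')
  [16] 7/1 → 2 ('cb')
  [17] 1/3 → 3 ('cbc')
  [18] 3/6 → 1 ('c')
  [19] 6/5 → 2 ('cc')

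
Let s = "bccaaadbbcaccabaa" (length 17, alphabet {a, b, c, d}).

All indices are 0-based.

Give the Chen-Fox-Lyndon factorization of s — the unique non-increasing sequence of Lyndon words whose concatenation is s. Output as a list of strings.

emit factor 1: 'bcc' (i=0, period=3)
emit factor 2: 'aaadbbcaccab' (i=3, period=12)
emit factor 3: 'a' (i=15, period=1)
emit factor 4: 'a' (i=16, period=1)

["bcc", "aaadbbcaccab", "a", "a"]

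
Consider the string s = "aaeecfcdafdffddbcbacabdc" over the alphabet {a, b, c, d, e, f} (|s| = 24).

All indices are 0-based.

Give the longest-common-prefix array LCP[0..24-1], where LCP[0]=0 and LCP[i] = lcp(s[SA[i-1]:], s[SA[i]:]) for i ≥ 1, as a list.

[0, 1, 1, 1, 1, 0, 1, 1, 0, 1, 1, 1, 1, 0, 1, 1, 1, 1, 0, 1, 0, 1, 2, 1]

rank | idx | suffix
   0 |   0 | aaeecfcdafdffddbcbacabdc
   1 |  20 | abdc
   2 |  18 | acabdc
   3 |   1 | aeecfcdafdffddbcbacabdc
   4 |   8 | afdffddbcbacabdc
   5 |  17 | bacabdc
   6 |  15 | bcbacabdc
   7 |  21 | bdc
   8 |  23 | c
   9 |  19 | cabdc
  10 |  16 | cbacabdc
  11 |   6 | cdafdffddbcbacabdc
  12 |   4 | cfcdafdffddbcbacabdc
  13 |   7 | dafdffddbcbacabdc
  14 |  14 | dbcbacabdc
  15 |  22 | dc
  16 |  13 | ddbcbacabdc
  17 |  10 | dffddbcbacabdc
  18 |   3 | ecfcdafdffddbcbacabdc
  19 |   2 | eecfcdafdffddbcbacabdc
  20 |   5 | fcdafdffddbcbacabdc
  21 |  12 | fddbcbacabdc
  22 |   9 | fdffddbcbacabdc
  23 |  11 | ffddbcbacabdc

SA = [0, 20, 18, 1, 8, 17, 15, 21, 23, 19, 16, 6, 4, 7, 14, 22, 13, 10, 3, 2, 5, 12, 9, 11]
i: (SA[i-1],SA[i]) lcp shared
  1: (0,20) 1 'a'
  2: (20,18) 1 'a'
  3: (18,1) 1 'a'
  4: (1,8) 1 'a'
  5: (8,17) 0 ''
  6: (17,15) 1 'b'
  7: (15,21) 1 'b'
  8: (21,23) 0 ''
  9: (23,19) 1 'c'
  10: (19,16) 1 'c'
  11: (16,6) 1 'c'
  12: (6,4) 1 'c'
  13: (4,7) 0 ''
  14: (7,14) 1 'd'
  15: (14,22) 1 'd'
  16: (22,13) 1 'd'
  17: (13,10) 1 'd'
  18: (10,3) 0 ''
  19: (3,2) 1 'e'
  20: (2,5) 0 ''
  21: (5,12) 1 'f'
  22: (12,9) 2 'fd'
  23: (9,11) 1 'f'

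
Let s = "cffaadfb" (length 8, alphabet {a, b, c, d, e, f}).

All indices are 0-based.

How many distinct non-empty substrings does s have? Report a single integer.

sorted suffixes:
  #0 SA[0]=3  'aadfb'
  #1 SA[1]=4  'adfb'
  #2 SA[2]=7  'b'
  #3 SA[3]=0  'cffaadfb'
  #4 SA[4]=5  'dfb'
  #5 SA[5]=2  'faadfb'
  #6 SA[6]=6  'fb'
  #7 SA[7]=1  'ffaadfb'

SA = [3, 4, 7, 0, 5, 2, 6, 1]
rank  pair      lcp
   1  s[3:],s[4:]  1  'a'
   2  s[4:],s[7:]  0  ''
   3  s[7:],s[0:]  0  ''
   4  s[0:],s[5:]  0  ''
   5  s[5:],s[2:]  0  ''
   6  s[2:],s[6:]  1  'f'
   7  s[6:],s[1:]  1  'f'

n(n+1)/2 = 8·9/2 = 36
Σ LCP = 0 + 1 + 0 + 0 + 0 + 0 + 1 + 1 = 3
distinct = 36 − 3 = 33

33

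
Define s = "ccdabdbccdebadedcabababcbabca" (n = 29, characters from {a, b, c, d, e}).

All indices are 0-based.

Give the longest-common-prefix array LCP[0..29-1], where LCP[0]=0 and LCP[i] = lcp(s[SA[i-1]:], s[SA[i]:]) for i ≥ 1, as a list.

[0, 1, 4, 2, 3, 2, 1, 0, 3, 4, 2, 1, 2, 2, 1, 0, 2, 1, 1, 3, 1, 2, 0, 1, 1, 1, 2, 0, 1]

rank | idx | suffix
   0 |  28 | a
   1 |  17 | abababcbabca
   2 |  19 | ababcbabca
   3 |  25 | abca
   4 |  21 | abcbabca
   5 |   3 | abdbccdebadedcabababcbabca
   6 |  12 | adedcabababcbabca
   7 |  18 | bababcbabca
   8 |  24 | babca
   9 |  20 | babcbabca
  10 |  11 | badedcabababcbabca
  11 |  26 | bca
  12 |  22 | bcbabca
  13 |   6 | bccdebadedcabababcbabca
  14 |   4 | bdbccdebadedcabababcbabca
  15 |  27 | ca
  16 |  16 | cabababcbabca
  17 |  23 | cbabca
  18 |   0 | ccdabdbccdebadedcabababcbabca
  19 |   7 | ccdebadedcabababcbabca
  20 |   1 | cdabdbccdebadedcabababcbabca
  21 |   8 | cdebadedcabababcbabca
  22 |   2 | dabdbccdebadedcabababcbabca
  23 |   5 | dbccdebadedcabababcbabca
  24 |  15 | dcabababcbabca
  25 |   9 | debadedcabababcbabca
  26 |  13 | dedcabababcbabca
  27 |  10 | ebadedcabababcbabca
  28 |  14 | edcabababcbabca

SA = [28, 17, 19, 25, 21, 3, 12, 18, 24, 20, 11, 26, 22, 6, 4, 27, 16, 23, 0, 7, 1, 8, 2, 5, 15, 9, 13, 10, 14]
[i] adj suffixes → lcp
  [1] 28/17 → 1 ('a')
  [2] 17/19 → 4 ('abab')
  [3] 19/25 → 2 ('ab')
  [4] 25/21 → 3 ('abc')
  [5] 21/3 → 2 ('ab')
  [6] 3/12 → 1 ('a')
  [7] 12/18 → 0 ('')
  [8] 18/24 → 3 ('bab')
  [9] 24/20 → 4 ('babc')
  [10] 20/11 → 2 ('ba')
  [11] 11/26 → 1 ('b')
  [12] 26/22 → 2 ('bc')
  [13] 22/6 → 2 ('bc')
  [14] 6/4 → 1 ('b')
  [15] 4/27 → 0 ('')
  [16] 27/16 → 2 ('ca')
  [17] 16/23 → 1 ('c')
  [18] 23/0 → 1 ('c')
  [19] 0/7 → 3 ('ccd')
  [20] 7/1 → 1 ('c')
  [21] 1/8 → 2 ('cd')
  [22] 8/2 → 0 ('')
  [23] 2/5 → 1 ('d')
  [24] 5/15 → 1 ('d')
  [25] 15/9 → 1 ('d')
  [26] 9/13 → 2 ('de')
  [27] 13/10 → 0 ('')
  [28] 10/14 → 1 ('e')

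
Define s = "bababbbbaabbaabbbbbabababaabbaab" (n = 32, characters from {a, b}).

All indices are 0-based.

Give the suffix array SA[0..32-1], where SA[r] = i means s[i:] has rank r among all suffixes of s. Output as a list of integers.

rank→(start, suffix):
  0 → (29, 'aab')
  1 → (25, 'aabbaab')
  2 → (8, 'aabbaabbbbbabababaabbaab')
  3 → (12, 'aabbbbbabababaabbaab')
  4 → (30, 'ab')
  5 → (23, 'abaabbaab')
  6 → (21, 'ababaabbaab')
  7 → (19, 'abababaabbaab')
  8 → (1, 'ababbbbaabbaabbbbbabababaabbaab')
  9 → (26, 'abbaab')
  10 → (9, 'abbaabbbbbabababaabbaab')
  11 → (3, 'abbbbaabbaabbbbbabababaabbaab')
  12 → (13, 'abbbbbabababaabbaab')
  13 → (31, 'b')
  14 → (28, 'baab')
  15 → (24, 'baabbaab')
  16 → (7, 'baabbaabbbbbabababaabbaab')
  17 → (11, 'baabbbbbabababaabbaab')
  18 → (22, 'babaabbaab')
  19 → (20, 'bababaabbaab')
  20 → (18, 'babababaabbaab')
  21 → (0, 'bababbbbaabbaabbbbbabababaabbaab')
  22 → (2, 'babbbbaabbaabbbbbabababaabbaab')
  23 → (27, 'bbaab')
  24 → (6, 'bbaabbaabbbbbabababaabbaab')
  25 → (10, 'bbaabbbbbabababaabbaab')
  26 → (17, 'bbabababaabbaab')
  27 → (5, 'bbbaabbaabbbbbabababaabbaab')
  28 → (16, 'bbbabababaabbaab')
  29 → (4, 'bbbbaabbaabbbbbabababaabbaab')
  30 → (15, 'bbbbabababaabbaab')
  31 → (14, 'bbbbbabababaabbaab')

[29, 25, 8, 12, 30, 23, 21, 19, 1, 26, 9, 3, 13, 31, 28, 24, 7, 11, 22, 20, 18, 0, 2, 27, 6, 10, 17, 5, 16, 4, 15, 14]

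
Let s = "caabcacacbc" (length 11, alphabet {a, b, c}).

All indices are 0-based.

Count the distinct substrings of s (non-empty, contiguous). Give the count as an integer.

53

rank | idx | suffix
   0 |   1 | aabcacacbc
   1 |   2 | abcacacbc
   2 |   5 | acacbc
   3 |   7 | acbc
   4 |   9 | bc
   5 |   3 | bcacacbc
   6 |  10 | c
   7 |   0 | caabcacacbc
   8 |   4 | cacacbc
   9 |   6 | cacbc
  10 |   8 | cbc

SA = [1, 2, 5, 7, 9, 3, 10, 0, 4, 6, 8]
i: (SA[i-1],SA[i]) lcp shared
  1: (1,2) 1 'a'
  2: (2,5) 1 'a'
  3: (5,7) 2 'ac'
  4: (7,9) 0 ''
  5: (9,3) 2 'bc'
  6: (3,10) 0 ''
  7: (10,0) 1 'c'
  8: (0,4) 2 'ca'
  9: (4,6) 3 'cac'
  10: (6,8) 1 'c'

n(n+1)/2 = 11·12/2 = 66
Σ LCP = 0 + 1 + 1 + 2 + 0 + 2 + 0 + 1 + 2 + 3 + 1 = 13
distinct = 66 − 13 = 53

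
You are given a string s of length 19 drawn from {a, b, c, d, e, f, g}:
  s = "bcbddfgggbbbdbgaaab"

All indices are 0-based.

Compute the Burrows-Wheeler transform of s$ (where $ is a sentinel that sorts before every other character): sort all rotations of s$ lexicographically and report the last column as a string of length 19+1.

rank  rotation              last
    0  $bcbddfgggbbbdbgaaab  b
    1  aaab$bcbddfgggbbbdbg  g
    2  aab$bcbddfgggbbbdbga  a
    3  ab$bcbddfgggbbbdbgaa  a
    4  b$bcbddfgggbbbdbgaaa  a
    5  bbbdbgaaab$bcbddfggg  g
    6  bbdbgaaab$bcbddfgggb  b
    7  bcbddfgggbbbdbgaaab$  $
    8  bdbgaaab$bcbddfgggbb  b
    9  bddfgggbbbdbgaaab$bc  c
   10  bgaaab$bcbddfgggbbbd  d
   11  cbddfgggbbbdbgaaab$b  b
   12  dbgaaab$bcbddfgggbbb  b
   13  ddfgggbbbdbgaaab$bcb  b
   14  dfgggbbbdbgaaab$bcbd  d
   15  fgggbbbdbgaaab$bcbdd  d
   16  gaaab$bcbddfgggbbbdb  b
   17  gbbbdbgaaab$bcbddfgg  g
   18  ggbbbdbgaaab$bcbddfg  g
   19  gggbbbdbgaaab$bcbddf  f

bgaaagb$bcdbbbddbggf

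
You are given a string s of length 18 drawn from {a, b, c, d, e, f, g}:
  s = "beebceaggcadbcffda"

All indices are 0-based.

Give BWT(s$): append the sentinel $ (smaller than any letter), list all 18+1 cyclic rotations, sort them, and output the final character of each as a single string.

rank  rotation             last
    0  $beebceaggcadbcffda  a
    1  a$beebceaggcadbcffd  d
    2  adbcffda$beebceaggc  c
    3  aggcadbcffda$beebce  e
    4  bceaggcadbcffda$bee  e
    5  bcffda$beebceaggcad  d
    6  beebceaggcadbcffda$  $
    7  cadbcffda$beebceagg  g
    8  ceaggcadbcffda$beeb  b
    9  cffda$beebceaggcadb  b
   10  da$beebceaggcadbcff  f
   11  dbcffda$beebceaggca  a
   12  eaggcadbcffda$beebc  c
   13  ebceaggcadbcffda$be  e
   14  eebceaggcadbcffda$b  b
   15  fda$beebceaggcadbcf  f
   16  ffda$beebceaggcadbc  c
   17  gcadbcffda$beebceag  g
   18  ggcadbcffda$beebcea  a

adceed$gbbfacebfcga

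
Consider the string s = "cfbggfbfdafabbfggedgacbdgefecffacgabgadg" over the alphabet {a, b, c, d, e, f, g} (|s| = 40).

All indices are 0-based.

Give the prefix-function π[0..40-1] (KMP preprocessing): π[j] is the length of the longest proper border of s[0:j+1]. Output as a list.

π[0] = 0
j=1 s[j]='f': π[1]=0 (border '')
j=2 s[j]='b': π[2]=0 (border '')
j=3 s[j]='g': π[3]=0 (border '')
j=4 s[j]='g': π[4]=0 (border '')
j=5 s[j]='f': π[5]=0 (border '')
j=6 s[j]='b': π[6]=0 (border '')
j=7 s[j]='f': π[7]=0 (border '')
j=8 s[j]='d': π[8]=0 (border '')
j=9 s[j]='a': π[9]=0 (border '')
j=10 s[j]='f': π[10]=0 (border '')
j=11 s[j]='a': π[11]=0 (border '')
j=12 s[j]='b': π[12]=0 (border '')
j=13 s[j]='b': π[13]=0 (border '')
j=14 s[j]='f': π[14]=0 (border '')
j=15 s[j]='g': π[15]=0 (border '')
j=16 s[j]='g': π[16]=0 (border '')
j=17 s[j]='e': π[17]=0 (border '')
j=18 s[j]='d': π[18]=0 (border '')
j=19 s[j]='g': π[19]=0 (border '')
j=20 s[j]='a': π[20]=0 (border '')
j=21 s[j]='c': π[21]=1 (border 'c')
j=22 s[j]='b': k: 1→0; π[22]=0 (border '')
j=23 s[j]='d': π[23]=0 (border '')
j=24 s[j]='g': π[24]=0 (border '')
j=25 s[j]='e': π[25]=0 (border '')
j=26 s[j]='f': π[26]=0 (border '')
j=27 s[j]='e': π[27]=0 (border '')
j=28 s[j]='c': π[28]=1 (border 'c')
j=29 s[j]='f': π[29]=2 (border 'cf')
j=30 s[j]='f': k: 2→0; π[30]=0 (border '')
j=31 s[j]='a': π[31]=0 (border '')
j=32 s[j]='c': π[32]=1 (border 'c')
j=33 s[j]='g': k: 1→0; π[33]=0 (border '')
j=34 s[j]='a': π[34]=0 (border '')
j=35 s[j]='b': π[35]=0 (border '')
j=36 s[j]='g': π[36]=0 (border '')
j=37 s[j]='a': π[37]=0 (border '')
j=38 s[j]='d': π[38]=0 (border '')
j=39 s[j]='g': π[39]=0 (border '')

[0, 0, 0, 0, 0, 0, 0, 0, 0, 0, 0, 0, 0, 0, 0, 0, 0, 0, 0, 0, 0, 1, 0, 0, 0, 0, 0, 0, 1, 2, 0, 0, 1, 0, 0, 0, 0, 0, 0, 0]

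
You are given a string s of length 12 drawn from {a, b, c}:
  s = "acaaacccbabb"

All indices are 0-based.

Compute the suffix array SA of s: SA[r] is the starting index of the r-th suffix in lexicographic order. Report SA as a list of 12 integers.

sorted suffixes:
  #0 SA[0]=2  'aaacccbabb'
  #1 SA[1]=3  'aacccbabb'
  #2 SA[2]=9  'abb'
  #3 SA[3]=0  'acaaacccbabb'
  #4 SA[4]=4  'acccbabb'
  #5 SA[5]=11  'b'
  #6 SA[6]=8  'babb'
  #7 SA[7]=10  'bb'
  #8 SA[8]=1  'caaacccbabb'
  #9 SA[9]=7  'cbabb'
  #10 SA[10]=6  'ccbabb'
  #11 SA[11]=5  'cccbabb'

[2, 3, 9, 0, 4, 11, 8, 10, 1, 7, 6, 5]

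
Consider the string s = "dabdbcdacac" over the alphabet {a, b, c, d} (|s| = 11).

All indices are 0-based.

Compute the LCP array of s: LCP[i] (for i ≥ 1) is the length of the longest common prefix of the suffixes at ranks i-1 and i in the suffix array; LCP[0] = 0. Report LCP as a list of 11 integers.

[0, 1, 2, 0, 1, 0, 1, 1, 0, 2, 1]

rank | idx | suffix
   0 |   1 | abdbcdacac
   1 |   9 | ac
   2 |   7 | acac
   3 |   4 | bcdacac
   4 |   2 | bdbcdacac
   5 |  10 | c
   6 |   8 | cac
   7 |   5 | cdacac
   8 |   0 | dabdbcdacac
   9 |   6 | dacac
  10 |   3 | dbcdacac

SA = [1, 9, 7, 4, 2, 10, 8, 5, 0, 6, 3]
[i] adj suffixes → lcp
  [1] 1/9 → 1 ('a')
  [2] 9/7 → 2 ('ac')
  [3] 7/4 → 0 ('')
  [4] 4/2 → 1 ('b')
  [5] 2/10 → 0 ('')
  [6] 10/8 → 1 ('c')
  [7] 8/5 → 1 ('c')
  [8] 5/0 → 0 ('')
  [9] 0/6 → 2 ('da')
  [10] 6/3 → 1 ('d')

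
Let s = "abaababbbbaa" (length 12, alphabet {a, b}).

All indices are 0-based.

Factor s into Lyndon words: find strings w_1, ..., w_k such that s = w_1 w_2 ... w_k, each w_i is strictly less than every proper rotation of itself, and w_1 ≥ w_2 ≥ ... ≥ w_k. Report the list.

["ab", "aababbbb", "a", "a"]

emit factor 1: 'ab' (i=0, period=2)
emit factor 2: 'aababbbb' (i=2, period=8)
emit factor 3: 'a' (i=10, period=1)
emit factor 4: 'a' (i=11, period=1)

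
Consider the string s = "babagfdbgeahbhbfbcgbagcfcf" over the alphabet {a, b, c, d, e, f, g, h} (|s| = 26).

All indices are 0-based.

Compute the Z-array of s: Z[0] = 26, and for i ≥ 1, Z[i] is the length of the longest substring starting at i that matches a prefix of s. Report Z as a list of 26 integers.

[26, 0, 2, 0, 0, 0, 0, 1, 0, 0, 0, 0, 1, 0, 1, 0, 1, 0, 0, 2, 0, 0, 0, 0, 0, 0]

Z[0]=26
i=1: i≥r, start 0; Z[1]=0
i=2: i≥r, start 0; Z[2]=2 extend→box=[2,4)
i=3: min(r-i=1, Z[1]=0)=0; Z[3]=0
i=4: i≥r, start 0; Z[4]=0
i=5: i≥r, start 0; Z[5]=0
i=6: i≥r, start 0; Z[6]=0
i=7: i≥r, start 0; Z[7]=1 extend→box=[7,8)
i=8: i≥r, start 0; Z[8]=0
i=9: i≥r, start 0; Z[9]=0
i=10: i≥r, start 0; Z[10]=0
i=11: i≥r, start 0; Z[11]=0
i=12: i≥r, start 0; Z[12]=1 extend→box=[12,13)
i=13: i≥r, start 0; Z[13]=0
i=14: i≥r, start 0; Z[14]=1 extend→box=[14,15)
i=15: i≥r, start 0; Z[15]=0
i=16: i≥r, start 0; Z[16]=1 extend→box=[16,17)
i=17: i≥r, start 0; Z[17]=0
i=18: i≥r, start 0; Z[18]=0
i=19: i≥r, start 0; Z[19]=2 extend→box=[19,21)
i=20: min(r-i=1, Z[1]=0)=0; Z[20]=0
i=21: i≥r, start 0; Z[21]=0
i=22: i≥r, start 0; Z[22]=0
i=23: i≥r, start 0; Z[23]=0
i=24: i≥r, start 0; Z[24]=0
i=25: i≥r, start 0; Z[25]=0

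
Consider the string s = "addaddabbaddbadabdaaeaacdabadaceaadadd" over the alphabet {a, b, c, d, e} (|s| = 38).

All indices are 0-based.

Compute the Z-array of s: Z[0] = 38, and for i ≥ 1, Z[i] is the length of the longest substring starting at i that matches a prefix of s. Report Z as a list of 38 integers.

[38, 0, 0, 4, 0, 0, 1, 0, 0, 3, 0, 0, 0, 2, 0, 1, 0, 0, 1, 1, 0, 1, 1, 0, 0, 1, 0, 2, 0, 1, 0, 0, 1, 2, 0, 3, 0, 0]

Z[0]=38
i=1: outside box; Z[1]=0
i=2: outside box; Z[2]=0
i=3: outside box; Z[3]=4 scan→box=[3,7)
i=4: min(r-i=3, Z[1]=0)=0; Z[4]=0
i=5: min(r-i=2, Z[2]=0)=0; Z[5]=0
i=6: min(r-i=1, Z[3]=4)=1; Z[6]=1
i=7: outside box; Z[7]=0
i=8: outside box; Z[8]=0
i=9: outside box; Z[9]=3 scan→box=[9,12)
i=10: min(r-i=2, Z[1]=0)=0; Z[10]=0
i=11: min(r-i=1, Z[2]=0)=0; Z[11]=0
i=12: outside box; Z[12]=0
i=13: outside box; Z[13]=2 scan→box=[13,15)
i=14: min(r-i=1, Z[1]=0)=0; Z[14]=0
i=15: outside box; Z[15]=1 scan→box=[15,16)
i=16: outside box; Z[16]=0
i=17: outside box; Z[17]=0
i=18: outside box; Z[18]=1 scan→box=[18,19)
i=19: outside box; Z[19]=1 scan→box=[19,20)
i=20: outside box; Z[20]=0
i=21: outside box; Z[21]=1 scan→box=[21,22)
i=22: outside box; Z[22]=1 scan→box=[22,23)
i=23: outside box; Z[23]=0
i=24: outside box; Z[24]=0
i=25: outside box; Z[25]=1 scan→box=[25,26)
i=26: outside box; Z[26]=0
i=27: outside box; Z[27]=2 scan→box=[27,29)
i=28: min(r-i=1, Z[1]=0)=0; Z[28]=0
i=29: outside box; Z[29]=1 scan→box=[29,30)
i=30: outside box; Z[30]=0
i=31: outside box; Z[31]=0
i=32: outside box; Z[32]=1 scan→box=[32,33)
i=33: outside box; Z[33]=2 scan→box=[33,35)
i=34: min(r-i=1, Z[1]=0)=0; Z[34]=0
i=35: outside box; Z[35]=3 scan→box=[35,38)
i=36: min(r-i=2, Z[1]=0)=0; Z[36]=0
i=37: min(r-i=1, Z[2]=0)=0; Z[37]=0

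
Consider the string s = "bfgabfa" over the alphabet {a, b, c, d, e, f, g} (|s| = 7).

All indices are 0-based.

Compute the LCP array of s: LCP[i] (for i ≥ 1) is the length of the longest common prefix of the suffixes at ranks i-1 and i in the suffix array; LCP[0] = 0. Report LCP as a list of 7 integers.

rank | idx | suffix
   0 |   6 | a
   1 |   3 | abfa
   2 |   4 | bfa
   3 |   0 | bfgabfa
   4 |   5 | fa
   5 |   1 | fgabfa
   6 |   2 | gabfa

SA = [6, 3, 4, 0, 5, 1, 2]
i: (SA[i-1],SA[i]) lcp shared
  1: (6,3) 1 'a'
  2: (3,4) 0 ''
  3: (4,0) 2 'bf'
  4: (0,5) 0 ''
  5: (5,1) 1 'f'
  6: (1,2) 0 ''

[0, 1, 0, 2, 0, 1, 0]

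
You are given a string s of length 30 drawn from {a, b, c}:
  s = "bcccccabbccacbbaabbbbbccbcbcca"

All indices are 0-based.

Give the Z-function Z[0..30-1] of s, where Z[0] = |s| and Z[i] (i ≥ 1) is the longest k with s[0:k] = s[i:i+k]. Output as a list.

Z[0]=30
i=1: i≥r, start 0; Z[1]=0
i=2: i≥r, start 0; Z[2]=0
i=3: i≥r, start 0; Z[3]=0
i=4: i≥r, start 0; Z[4]=0
i=5: i≥r, start 0; Z[5]=0
i=6: i≥r, start 0; Z[6]=0
i=7: i≥r, start 0; Z[7]=1 grow→box=[7,8)
i=8: i≥r, start 0; Z[8]=3 grow→box=[8,11)
i=9: min(r-i=2, Z[1]=0)=0; Z[9]=0
i=10: min(r-i=1, Z[2]=0)=0; Z[10]=0
i=11: i≥r, start 0; Z[11]=0
i=12: i≥r, start 0; Z[12]=0
i=13: i≥r, start 0; Z[13]=1 grow→box=[13,14)
i=14: i≥r, start 0; Z[14]=1 grow→box=[14,15)
i=15: i≥r, start 0; Z[15]=0
i=16: i≥r, start 0; Z[16]=0
i=17: i≥r, start 0; Z[17]=1 grow→box=[17,18)
i=18: i≥r, start 0; Z[18]=1 grow→box=[18,19)
i=19: i≥r, start 0; Z[19]=1 grow→box=[19,20)
i=20: i≥r, start 0; Z[20]=1 grow→box=[20,21)
i=21: i≥r, start 0; Z[21]=3 grow→box=[21,24)
i=22: min(r-i=2, Z[1]=0)=0; Z[22]=0
i=23: min(r-i=1, Z[2]=0)=0; Z[23]=0
i=24: i≥r, start 0; Z[24]=2 grow→box=[24,26)
i=25: min(r-i=1, Z[1]=0)=0; Z[25]=0
i=26: i≥r, start 0; Z[26]=3 grow→box=[26,29)
i=27: min(r-i=2, Z[1]=0)=0; Z[27]=0
i=28: min(r-i=1, Z[2]=0)=0; Z[28]=0
i=29: i≥r, start 0; Z[29]=0

[30, 0, 0, 0, 0, 0, 0, 1, 3, 0, 0, 0, 0, 1, 1, 0, 0, 1, 1, 1, 1, 3, 0, 0, 2, 0, 3, 0, 0, 0]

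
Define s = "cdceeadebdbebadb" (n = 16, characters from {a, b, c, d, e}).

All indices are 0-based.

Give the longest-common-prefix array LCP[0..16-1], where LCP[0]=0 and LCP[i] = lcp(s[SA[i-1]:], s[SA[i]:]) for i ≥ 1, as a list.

rank | idx | suffix
   0 |  13 | adb
   1 |   5 | adebdbebadb
   2 |  15 | b
   3 |  12 | badb
   4 |   8 | bdbebadb
   5 |  10 | bebadb
   6 |   0 | cdceeadebdbebadb
   7 |   2 | ceeadebdbebadb
   8 |  14 | db
   9 |   9 | dbebadb
  10 |   1 | dceeadebdbebadb
  11 |   6 | debdbebadb
  12 |   4 | eadebdbebadb
  13 |  11 | ebadb
  14 |   7 | ebdbebadb
  15 |   3 | eeadebdbebadb

SA = [13, 5, 15, 12, 8, 10, 0, 2, 14, 9, 1, 6, 4, 11, 7, 3]
[i] adj suffixes → lcp
  [1] 13/5 → 2 ('ad')
  [2] 5/15 → 0 ('')
  [3] 15/12 → 1 ('b')
  [4] 12/8 → 1 ('b')
  [5] 8/10 → 1 ('b')
  [6] 10/0 → 0 ('')
  [7] 0/2 → 1 ('c')
  [8] 2/14 → 0 ('')
  [9] 14/9 → 2 ('db')
  [10] 9/1 → 1 ('d')
  [11] 1/6 → 1 ('d')
  [12] 6/4 → 0 ('')
  [13] 4/11 → 1 ('e')
  [14] 11/7 → 2 ('eb')
  [15] 7/3 → 1 ('e')

[0, 2, 0, 1, 1, 1, 0, 1, 0, 2, 1, 1, 0, 1, 2, 1]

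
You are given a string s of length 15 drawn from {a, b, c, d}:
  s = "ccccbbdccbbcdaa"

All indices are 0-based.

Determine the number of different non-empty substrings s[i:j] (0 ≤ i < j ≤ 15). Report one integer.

100

rank→(start, suffix):
  0 → (14, 'a')
  1 → (13, 'aa')
  2 → (9, 'bbcdaa')
  3 → (4, 'bbdccbbcdaa')
  4 → (10, 'bcdaa')
  5 → (5, 'bdccbbcdaa')
  6 → (8, 'cbbcdaa')
  7 → (3, 'cbbdccbbcdaa')
  8 → (7, 'ccbbcdaa')
  9 → (2, 'ccbbdccbbcdaa')
  10 → (1, 'cccbbdccbbcdaa')
  11 → (0, 'ccccbbdccbbcdaa')
  12 → (11, 'cdaa')
  13 → (12, 'daa')
  14 → (6, 'dccbbcdaa')

SA = [14, 13, 9, 4, 10, 5, 8, 3, 7, 2, 1, 0, 11, 12, 6]
[i] adj suffixes → lcp
  [1] 14/13 → 1 ('a')
  [2] 13/9 → 0 ('')
  [3] 9/4 → 2 ('bb')
  [4] 4/10 → 1 ('b')
  [5] 10/5 → 1 ('b')
  [6] 5/8 → 0 ('')
  [7] 8/3 → 3 ('cbb')
  [8] 3/7 → 1 ('c')
  [9] 7/2 → 4 ('ccbb')
  [10] 2/1 → 2 ('cc')
  [11] 1/0 → 3 ('ccc')
  [12] 0/11 → 1 ('c')
  [13] 11/12 → 0 ('')
  [14] 12/6 → 1 ('d')

n(n+1)/2 = 15·16/2 = 120
Σ LCP = 0 + 1 + 0 + 2 + 1 + 1 + 0 + 3 + 1 + 4 + 2 + 3 + 1 + 0 + 1 = 20
distinct = 120 − 20 = 100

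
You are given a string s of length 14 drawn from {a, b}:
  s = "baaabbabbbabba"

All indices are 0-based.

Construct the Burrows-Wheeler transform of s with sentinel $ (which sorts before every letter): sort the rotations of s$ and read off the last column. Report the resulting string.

abbababb$bbabaa

rank  rotation         last
    0  $baaabbabbbabba  a
    1  a$baaabbabbbabb  b
    2  aaabbabbbabba$b  b
    3  aabbabbbabba$ba  a
    4  abba$baaabbabbb  b
    5  abbabbbabba$baa  a
    6  abbbabba$baaabb  b
    7  ba$baaabbabbbab  b
    8  baaabbabbbabba$  $
    9  babba$baaabbabb  b
   10  babbbabba$baaab  b
   11  bba$baaabbabbba  a
   12  bbabba$baaabbab  b
   13  bbabbbabba$baaa  a
   14  bbbabba$baaabba  a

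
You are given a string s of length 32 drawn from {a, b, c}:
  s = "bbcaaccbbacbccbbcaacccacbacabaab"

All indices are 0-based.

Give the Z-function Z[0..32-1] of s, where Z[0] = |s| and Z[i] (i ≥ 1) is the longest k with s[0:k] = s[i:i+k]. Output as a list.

[32, 1, 0, 0, 0, 0, 0, 2, 1, 0, 0, 1, 0, 0, 7, 1, 0, 0, 0, 0, 0, 0, 0, 0, 1, 0, 0, 0, 1, 0, 0, 1]

Z[0]=32
i=1: fresh scan; Z[1]=1 scan→box=[1,2)
i=2: fresh scan; Z[2]=0
i=3: fresh scan; Z[3]=0
i=4: fresh scan; Z[4]=0
i=5: fresh scan; Z[5]=0
i=6: fresh scan; Z[6]=0
i=7: fresh scan; Z[7]=2 scan→box=[7,9)
i=8: min(r-i=1, Z[1]=1)=1; Z[8]=1
i=9: fresh scan; Z[9]=0
i=10: fresh scan; Z[10]=0
i=11: fresh scan; Z[11]=1 scan→box=[11,12)
i=12: fresh scan; Z[12]=0
i=13: fresh scan; Z[13]=0
i=14: fresh scan; Z[14]=7 scan→box=[14,21)
i=15: min(r-i=6, Z[1]=1)=1; Z[15]=1
i=16: min(r-i=5, Z[2]=0)=0; Z[16]=0
i=17: min(r-i=4, Z[3]=0)=0; Z[17]=0
i=18: min(r-i=3, Z[4]=0)=0; Z[18]=0
i=19: min(r-i=2, Z[5]=0)=0; Z[19]=0
i=20: min(r-i=1, Z[6]=0)=0; Z[20]=0
i=21: fresh scan; Z[21]=0
i=22: fresh scan; Z[22]=0
i=23: fresh scan; Z[23]=0
i=24: fresh scan; Z[24]=1 scan→box=[24,25)
i=25: fresh scan; Z[25]=0
i=26: fresh scan; Z[26]=0
i=27: fresh scan; Z[27]=0
i=28: fresh scan; Z[28]=1 scan→box=[28,29)
i=29: fresh scan; Z[29]=0
i=30: fresh scan; Z[30]=0
i=31: fresh scan; Z[31]=1 scan→box=[31,32)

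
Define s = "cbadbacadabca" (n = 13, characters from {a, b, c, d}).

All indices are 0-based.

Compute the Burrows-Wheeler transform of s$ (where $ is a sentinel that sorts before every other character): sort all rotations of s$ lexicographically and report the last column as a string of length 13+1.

acdbcbdcaba$aa

rank  rotation        last
    0  $cbadbacadabca  a
    1  a$cbadbacadabc  c
    2  abca$cbadbacad  d
    3  acadabca$cbadb  b
    4  adabca$cbadbac  c
    5  adbacadabca$cb  b
    6  bacadabca$cbad  d
    7  badbacadabca$c  c
    8  bca$cbadbacada  a
    9  ca$cbadbacadab  b
   10  cadabca$cbadba  a
   11  cbadbacadabca$  $
   12  dabca$cbadbaca  a
   13  dbacadabca$cba  a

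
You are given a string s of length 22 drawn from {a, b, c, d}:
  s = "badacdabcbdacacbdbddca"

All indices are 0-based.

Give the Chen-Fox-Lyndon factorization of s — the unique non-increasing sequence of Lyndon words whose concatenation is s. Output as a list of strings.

["b", "ad", "acd", "abcbdacacbdbddc", "a"]

emit factor 1: 'b' (i=0, period=1)
emit factor 2: 'ad' (i=1, period=2)
emit factor 3: 'acd' (i=3, period=3)
emit factor 4: 'abcbdacacbdbddc' (i=6, period=15)
emit factor 5: 'a' (i=21, period=1)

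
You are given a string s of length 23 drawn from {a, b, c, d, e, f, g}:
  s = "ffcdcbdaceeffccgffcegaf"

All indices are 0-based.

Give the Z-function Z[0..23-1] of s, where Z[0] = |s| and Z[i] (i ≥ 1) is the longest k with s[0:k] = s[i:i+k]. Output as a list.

[23, 1, 0, 0, 0, 0, 0, 0, 0, 0, 0, 3, 1, 0, 0, 0, 3, 1, 0, 0, 0, 0, 1]

Z[0]=23
i=1: outside box; Z[1]=1 scan→box=[1,2)
i=2: outside box; Z[2]=0
i=3: outside box; Z[3]=0
i=4: outside box; Z[4]=0
i=5: outside box; Z[5]=0
i=6: outside box; Z[6]=0
i=7: outside box; Z[7]=0
i=8: outside box; Z[8]=0
i=9: outside box; Z[9]=0
i=10: outside box; Z[10]=0
i=11: outside box; Z[11]=3 scan→box=[11,14)
i=12: min(r-i=2, Z[1]=1)=1; Z[12]=1
i=13: min(r-i=1, Z[2]=0)=0; Z[13]=0
i=14: outside box; Z[14]=0
i=15: outside box; Z[15]=0
i=16: outside box; Z[16]=3 scan→box=[16,19)
i=17: min(r-i=2, Z[1]=1)=1; Z[17]=1
i=18: min(r-i=1, Z[2]=0)=0; Z[18]=0
i=19: outside box; Z[19]=0
i=20: outside box; Z[20]=0
i=21: outside box; Z[21]=0
i=22: outside box; Z[22]=1 scan→box=[22,23)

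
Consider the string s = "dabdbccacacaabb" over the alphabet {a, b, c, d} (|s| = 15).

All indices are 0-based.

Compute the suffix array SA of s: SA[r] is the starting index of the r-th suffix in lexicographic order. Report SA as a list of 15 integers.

rank | idx | suffix
   0 |  11 | aabb
   1 |  12 | abb
   2 |   1 | abdbccacacaabb
   3 |   9 | acaabb
   4 |   7 | acacaabb
   5 |  14 | b
   6 |  13 | bb
   7 |   4 | bccacacaabb
   8 |   2 | bdbccacacaabb
   9 |  10 | caabb
  10 |   8 | cacaabb
  11 |   6 | cacacaabb
  12 |   5 | ccacacaabb
  13 |   0 | dabdbccacacaabb
  14 |   3 | dbccacacaabb

[11, 12, 1, 9, 7, 14, 13, 4, 2, 10, 8, 6, 5, 0, 3]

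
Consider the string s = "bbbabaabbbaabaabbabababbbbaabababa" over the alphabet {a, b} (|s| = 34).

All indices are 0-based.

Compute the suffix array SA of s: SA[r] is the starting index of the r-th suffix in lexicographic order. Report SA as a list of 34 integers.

[33, 10, 26, 13, 5, 31, 11, 3, 29, 27, 17, 19, 14, 6, 21, 32, 9, 25, 12, 4, 30, 2, 28, 16, 18, 20, 8, 24, 1, 15, 7, 23, 0, 22]

sorted suffixes:
  #0 SA[0]=33  'a'
  #1 SA[1]=10  'aabaabbabababbbbaabababa'
  #2 SA[2]=26  'aabababa'
  #3 SA[3]=13  'aabbabababbbbaabababa'
  #4 SA[4]=5  'aabbbaabaabbabababbbbaabababa'
  #5 SA[5]=31  'aba'
  #6 SA[6]=11  'abaabbabababbbbaabababa'
  #7 SA[7]=3  'abaabbbaabaabbabababbbbaabababa'
  #8 SA[8]=29  'ababa'
  #9 SA[9]=27  'abababa'
  #10 SA[10]=17  'abababbbbaabababa'
  #11 SA[11]=19  'ababbbbaabababa'
  #12 SA[12]=14  'abbabababbbbaabababa'
  #13 SA[13]=6  'abbbaabaabbabababbbbaabababa'
  #14 SA[14]=21  'abbbbaabababa'
  #15 SA[15]=32  'ba'
  #16 SA[16]=9  'baabaabbabababbbbaabababa'
  #17 SA[17]=25  'baabababa'
  #18 SA[18]=12  'baabbabababbbbaabababa'
  #19 SA[19]=4  'baabbbaabaabbabababbbbaabababa'
  #20 SA[20]=30  'baba'
  #21 SA[21]=2  'babaabbbaabaabbabababbbbaabababa'
  #22 SA[22]=28  'bababa'
  #23 SA[23]=16  'babababbbbaabababa'
  #24 SA[24]=18  'bababbbbaabababa'
  #25 SA[25]=20  'babbbbaabababa'
  #26 SA[26]=8  'bbaabaabbabababbbbaabababa'
  #27 SA[27]=24  'bbaabababa'
  #28 SA[28]=1  'bbabaabbbaabaabbabababbbbaabababa'
  #29 SA[29]=15  'bbabababbbbaabababa'
  #30 SA[30]=7  'bbbaabaabbabababbbbaabababa'
  #31 SA[31]=23  'bbbaabababa'
  #32 SA[32]=0  'bbbabaabbbaabaabbabababbbbaabababa'
  #33 SA[33]=22  'bbbbaabababa'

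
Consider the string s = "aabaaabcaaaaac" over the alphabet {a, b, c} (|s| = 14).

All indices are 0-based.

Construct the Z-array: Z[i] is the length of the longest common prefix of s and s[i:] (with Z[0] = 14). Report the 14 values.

[14, 1, 0, 2, 3, 1, 0, 0, 2, 2, 2, 2, 1, 0]

Z[0]=14
i=1: outside box; Z[1]=1 grow→box=[1,2)
i=2: outside box; Z[2]=0
i=3: outside box; Z[3]=2 grow→box=[3,5)
i=4: min(r-i=1, Z[1]=1)=1; Z[4]=3 grow→box=[4,7)
i=5: min(r-i=2, Z[1]=1)=1; Z[5]=1
i=6: min(r-i=1, Z[2]=0)=0; Z[6]=0
i=7: outside box; Z[7]=0
i=8: outside box; Z[8]=2 grow→box=[8,10)
i=9: min(r-i=1, Z[1]=1)=1; Z[9]=2 grow→box=[9,11)
i=10: min(r-i=1, Z[1]=1)=1; Z[10]=2 grow→box=[10,12)
i=11: min(r-i=1, Z[1]=1)=1; Z[11]=2 grow→box=[11,13)
i=12: min(r-i=1, Z[1]=1)=1; Z[12]=1
i=13: outside box; Z[13]=0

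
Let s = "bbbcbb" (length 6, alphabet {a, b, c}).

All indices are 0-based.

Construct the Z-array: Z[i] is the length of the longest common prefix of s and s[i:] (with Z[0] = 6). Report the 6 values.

Z[0]=6
i=1: i≥r, start 0; Z[1]=2 grow→box=[1,3)
i=2: min(r-i=1, Z[1]=2)=1; Z[2]=1
i=3: i≥r, start 0; Z[3]=0
i=4: i≥r, start 0; Z[4]=2 grow→box=[4,6)
i=5: min(r-i=1, Z[1]=2)=1; Z[5]=1

[6, 2, 1, 0, 2, 1]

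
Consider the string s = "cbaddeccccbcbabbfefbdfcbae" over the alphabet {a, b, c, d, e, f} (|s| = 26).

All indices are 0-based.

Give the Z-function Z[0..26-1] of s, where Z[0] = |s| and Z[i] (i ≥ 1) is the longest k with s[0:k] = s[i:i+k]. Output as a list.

Z[0]=26
i=1: outside box; Z[1]=0
i=2: outside box; Z[2]=0
i=3: outside box; Z[3]=0
i=4: outside box; Z[4]=0
i=5: outside box; Z[5]=0
i=6: outside box; Z[6]=1 extend→box=[6,7)
i=7: outside box; Z[7]=1 extend→box=[7,8)
i=8: outside box; Z[8]=1 extend→box=[8,9)
i=9: outside box; Z[9]=2 extend→box=[9,11)
i=10: min(r-i=1, Z[1]=0)=0; Z[10]=0
i=11: outside box; Z[11]=3 extend→box=[11,14)
i=12: min(r-i=2, Z[1]=0)=0; Z[12]=0
i=13: min(r-i=1, Z[2]=0)=0; Z[13]=0
i=14: outside box; Z[14]=0
i=15: outside box; Z[15]=0
i=16: outside box; Z[16]=0
i=17: outside box; Z[17]=0
i=18: outside box; Z[18]=0
i=19: outside box; Z[19]=0
i=20: outside box; Z[20]=0
i=21: outside box; Z[21]=0
i=22: outside box; Z[22]=3 extend→box=[22,25)
i=23: min(r-i=2, Z[1]=0)=0; Z[23]=0
i=24: min(r-i=1, Z[2]=0)=0; Z[24]=0
i=25: outside box; Z[25]=0

[26, 0, 0, 0, 0, 0, 1, 1, 1, 2, 0, 3, 0, 0, 0, 0, 0, 0, 0, 0, 0, 0, 3, 0, 0, 0]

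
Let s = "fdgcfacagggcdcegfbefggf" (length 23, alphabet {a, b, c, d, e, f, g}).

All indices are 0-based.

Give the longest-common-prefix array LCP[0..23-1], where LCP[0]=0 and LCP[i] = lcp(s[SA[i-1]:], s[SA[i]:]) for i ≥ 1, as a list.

[0, 1, 0, 0, 1, 1, 1, 0, 1, 0, 1, 0, 1, 1, 1, 1, 0, 2, 1, 2, 1, 2, 2]

rank | idx | suffix
   0 |   5 | acagggcdcegfbefggf
   1 |   7 | agggcdcegfbefggf
   2 |  17 | befggf
   3 |   6 | cagggcdcegfbefggf
   4 |  11 | cdcegfbefggf
   5 |  13 | cegfbefggf
   6 |   3 | cfacagggcdcegfbefggf
   7 |  12 | dcegfbefggf
   8 |   1 | dgcfacagggcdcegfbefggf
   9 |  18 | efggf
  10 |  14 | egfbefggf
  11 |  22 | f
  12 |   4 | facagggcdcegfbefggf
  13 |  16 | fbefggf
  14 |   0 | fdgcfacagggcdcegfbefggf
  15 |  19 | fggf
  16 |  10 | gcdcegfbefggf
  17 |   2 | gcfacagggcdcegfbefggf
  18 |  21 | gf
  19 |  15 | gfbefggf
  20 |   9 | ggcdcegfbefggf
  21 |  20 | ggf
  22 |   8 | gggcdcegfbefggf

SA = [5, 7, 17, 6, 11, 13, 3, 12, 1, 18, 14, 22, 4, 16, 0, 19, 10, 2, 21, 15, 9, 20, 8]
rank  pair      lcp
   1  s[5:],s[7:]  1  'a'
   2  s[7:],s[17:]  0  ''
   3  s[17:],s[6:]  0  ''
   4  s[6:],s[11:]  1  'c'
   5  s[11:],s[13:]  1  'c'
   6  s[13:],s[3:]  1  'c'
   7  s[3:],s[12:]  0  ''
   8  s[12:],s[1:]  1  'd'
   9  s[1:],s[18:]  0  ''
  10  s[18:],s[14:]  1  'e'
  11  s[14:],s[22:]  0  ''
  12  s[22:],s[4:]  1  'f'
  13  s[4:],s[16:]  1  'f'
  14  s[16:],s[0:]  1  'f'
  15  s[0:],s[19:]  1  'f'
  16  s[19:],s[10:]  0  ''
  17  s[10:],s[2:]  2  'gc'
  18  s[2:],s[21:]  1  'g'
  19  s[21:],s[15:]  2  'gf'
  20  s[15:],s[9:]  1  'g'
  21  s[9:],s[20:]  2  'gg'
  22  s[20:],s[8:]  2  'gg'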